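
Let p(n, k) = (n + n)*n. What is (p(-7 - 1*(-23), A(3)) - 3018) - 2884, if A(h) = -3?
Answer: -5390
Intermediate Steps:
p(n, k) = 2*n² (p(n, k) = (2*n)*n = 2*n²)
(p(-7 - 1*(-23), A(3)) - 3018) - 2884 = (2*(-7 - 1*(-23))² - 3018) - 2884 = (2*(-7 + 23)² - 3018) - 2884 = (2*16² - 3018) - 2884 = (2*256 - 3018) - 2884 = (512 - 3018) - 2884 = -2506 - 2884 = -5390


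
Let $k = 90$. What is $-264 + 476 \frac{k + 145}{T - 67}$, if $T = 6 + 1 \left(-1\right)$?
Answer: $- \frac{64114}{31} \approx -2068.2$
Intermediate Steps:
$T = 5$ ($T = 6 - 1 = 5$)
$-264 + 476 \frac{k + 145}{T - 67} = -264 + 476 \frac{90 + 145}{5 - 67} = -264 + 476 \frac{235}{-62} = -264 + 476 \cdot 235 \left(- \frac{1}{62}\right) = -264 + 476 \left(- \frac{235}{62}\right) = -264 - \frac{55930}{31} = - \frac{64114}{31}$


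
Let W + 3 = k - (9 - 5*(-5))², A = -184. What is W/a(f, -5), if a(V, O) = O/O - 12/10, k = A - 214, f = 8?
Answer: 7785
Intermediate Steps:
k = -398 (k = -184 - 214 = -398)
a(V, O) = -⅕ (a(V, O) = 1 - 12*⅒ = 1 - 6/5 = -⅕)
W = -1557 (W = -3 + (-398 - (9 - 5*(-5))²) = -3 + (-398 - (9 + 25)²) = -3 + (-398 - 1*34²) = -3 + (-398 - 1*1156) = -3 + (-398 - 1156) = -3 - 1554 = -1557)
W/a(f, -5) = -1557/(-⅕) = -1557*(-5) = 7785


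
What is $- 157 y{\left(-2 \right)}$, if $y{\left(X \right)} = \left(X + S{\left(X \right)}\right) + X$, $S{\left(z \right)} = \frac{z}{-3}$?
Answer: $\frac{1570}{3} \approx 523.33$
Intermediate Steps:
$S{\left(z \right)} = - \frac{z}{3}$ ($S{\left(z \right)} = z \left(- \frac{1}{3}\right) = - \frac{z}{3}$)
$y{\left(X \right)} = \frac{5 X}{3}$ ($y{\left(X \right)} = \left(X - \frac{X}{3}\right) + X = \frac{2 X}{3} + X = \frac{5 X}{3}$)
$- 157 y{\left(-2 \right)} = - 157 \cdot \frac{5}{3} \left(-2\right) = \left(-157\right) \left(- \frac{10}{3}\right) = \frac{1570}{3}$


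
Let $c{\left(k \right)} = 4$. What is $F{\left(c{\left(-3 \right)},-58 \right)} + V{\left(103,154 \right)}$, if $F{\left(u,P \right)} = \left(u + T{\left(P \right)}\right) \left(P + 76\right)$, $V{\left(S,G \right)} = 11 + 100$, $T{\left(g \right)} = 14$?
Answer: $435$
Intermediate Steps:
$V{\left(S,G \right)} = 111$
$F{\left(u,P \right)} = \left(14 + u\right) \left(76 + P\right)$ ($F{\left(u,P \right)} = \left(u + 14\right) \left(P + 76\right) = \left(14 + u\right) \left(76 + P\right)$)
$F{\left(c{\left(-3 \right)},-58 \right)} + V{\left(103,154 \right)} = \left(1064 + 14 \left(-58\right) + 76 \cdot 4 - 232\right) + 111 = \left(1064 - 812 + 304 - 232\right) + 111 = 324 + 111 = 435$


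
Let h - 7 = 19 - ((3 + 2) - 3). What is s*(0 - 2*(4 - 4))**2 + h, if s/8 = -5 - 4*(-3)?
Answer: 24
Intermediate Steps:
s = 56 (s = 8*(-5 - 4*(-3)) = 8*(-5 + 12) = 8*7 = 56)
h = 24 (h = 7 + (19 - ((3 + 2) - 3)) = 7 + (19 - (5 - 3)) = 7 + (19 - 1*2) = 7 + (19 - 2) = 7 + 17 = 24)
s*(0 - 2*(4 - 4))**2 + h = 56*(0 - 2*(4 - 4))**2 + 24 = 56*(0 - 2*0)**2 + 24 = 56*(0 + 0)**2 + 24 = 56*0**2 + 24 = 56*0 + 24 = 0 + 24 = 24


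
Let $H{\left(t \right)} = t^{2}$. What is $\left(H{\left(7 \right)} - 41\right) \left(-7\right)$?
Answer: $-56$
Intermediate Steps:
$\left(H{\left(7 \right)} - 41\right) \left(-7\right) = \left(7^{2} - 41\right) \left(-7\right) = \left(49 - 41\right) \left(-7\right) = 8 \left(-7\right) = -56$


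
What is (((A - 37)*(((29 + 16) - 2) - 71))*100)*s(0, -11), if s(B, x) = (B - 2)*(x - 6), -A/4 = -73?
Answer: -24276000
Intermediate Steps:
A = 292 (A = -4*(-73) = 292)
s(B, x) = (-6 + x)*(-2 + B) (s(B, x) = (-2 + B)*(-6 + x) = (-6 + x)*(-2 + B))
(((A - 37)*(((29 + 16) - 2) - 71))*100)*s(0, -11) = (((292 - 37)*(((29 + 16) - 2) - 71))*100)*(12 - 6*0 - 2*(-11) + 0*(-11)) = ((255*((45 - 2) - 71))*100)*(12 + 0 + 22 + 0) = ((255*(43 - 71))*100)*34 = ((255*(-28))*100)*34 = -7140*100*34 = -714000*34 = -24276000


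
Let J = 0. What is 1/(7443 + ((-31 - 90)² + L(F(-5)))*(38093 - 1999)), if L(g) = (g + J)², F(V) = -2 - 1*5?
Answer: 1/530228303 ≈ 1.8860e-9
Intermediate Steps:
F(V) = -7 (F(V) = -2 - 5 = -7)
L(g) = g² (L(g) = (g + 0)² = g²)
1/(7443 + ((-31 - 90)² + L(F(-5)))*(38093 - 1999)) = 1/(7443 + ((-31 - 90)² + (-7)²)*(38093 - 1999)) = 1/(7443 + ((-121)² + 49)*36094) = 1/(7443 + (14641 + 49)*36094) = 1/(7443 + 14690*36094) = 1/(7443 + 530220860) = 1/530228303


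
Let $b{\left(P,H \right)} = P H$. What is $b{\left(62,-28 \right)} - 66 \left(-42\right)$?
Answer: $1036$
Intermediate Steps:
$b{\left(P,H \right)} = H P$
$b{\left(62,-28 \right)} - 66 \left(-42\right) = \left(-28\right) 62 - 66 \left(-42\right) = -1736 - -2772 = -1736 + 2772 = 1036$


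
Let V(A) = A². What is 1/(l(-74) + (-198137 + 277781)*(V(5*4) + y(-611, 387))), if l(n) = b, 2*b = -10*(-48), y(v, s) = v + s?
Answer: 1/14017584 ≈ 7.1339e-8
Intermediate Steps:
y(v, s) = s + v
b = 240 (b = (-10*(-48))/2 = (½)*480 = 240)
l(n) = 240
1/(l(-74) + (-198137 + 277781)*(V(5*4) + y(-611, 387))) = 1/(240 + (-198137 + 277781)*((5*4)² + (387 - 611))) = 1/(240 + 79644*(20² - 224)) = 1/(240 + 79644*(400 - 224)) = 1/(240 + 79644*176) = 1/(240 + 14017344) = 1/14017584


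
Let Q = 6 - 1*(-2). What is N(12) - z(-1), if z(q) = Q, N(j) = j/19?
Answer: -140/19 ≈ -7.3684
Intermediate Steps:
N(j) = j/19 (N(j) = j*(1/19) = j/19)
Q = 8 (Q = 6 + 2 = 8)
z(q) = 8
N(12) - z(-1) = (1/19)*12 - 1*8 = 12/19 - 8 = -140/19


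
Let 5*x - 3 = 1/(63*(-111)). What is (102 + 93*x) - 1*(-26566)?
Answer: 311465858/11655 ≈ 26724.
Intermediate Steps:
x = 20978/34965 (x = 3/5 + (1/(63*(-111)))/5 = 3/5 + ((1/63)*(-1/111))/5 = 3/5 + (1/5)*(-1/6993) = 3/5 - 1/34965 = 20978/34965 ≈ 0.59997)
(102 + 93*x) - 1*(-26566) = (102 + 93*(20978/34965)) - 1*(-26566) = (102 + 650318/11655) + 26566 = 1839128/11655 + 26566 = 311465858/11655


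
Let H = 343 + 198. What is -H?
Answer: -541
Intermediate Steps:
H = 541
-H = -1*541 = -541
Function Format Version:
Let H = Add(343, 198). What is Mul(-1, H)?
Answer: -541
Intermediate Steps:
H = 541
Mul(-1, H) = Mul(-1, 541) = -541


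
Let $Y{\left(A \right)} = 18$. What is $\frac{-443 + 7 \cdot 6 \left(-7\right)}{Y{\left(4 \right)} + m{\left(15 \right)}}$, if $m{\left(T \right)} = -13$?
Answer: $- \frac{737}{5} \approx -147.4$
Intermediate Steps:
$\frac{-443 + 7 \cdot 6 \left(-7\right)}{Y{\left(4 \right)} + m{\left(15 \right)}} = \frac{-443 + 7 \cdot 6 \left(-7\right)}{18 - 13} = \frac{-443 + 42 \left(-7\right)}{5} = \left(-443 - 294\right) \frac{1}{5} = \left(-737\right) \frac{1}{5} = - \frac{737}{5}$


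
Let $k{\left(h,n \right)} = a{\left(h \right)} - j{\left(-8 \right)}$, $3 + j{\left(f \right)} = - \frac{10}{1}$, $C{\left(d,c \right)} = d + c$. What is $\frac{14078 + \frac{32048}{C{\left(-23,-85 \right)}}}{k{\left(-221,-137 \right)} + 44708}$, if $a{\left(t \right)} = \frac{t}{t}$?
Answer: $\frac{186047}{603747} \approx 0.30815$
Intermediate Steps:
$C{\left(d,c \right)} = c + d$
$a{\left(t \right)} = 1$
$j{\left(f \right)} = -13$ ($j{\left(f \right)} = -3 - \frac{10}{1} = -3 - 10 = -13$)
$k{\left(h,n \right)} = 14$ ($k{\left(h,n \right)} = 1 - -13 = 1 + 13 = 14$)
$\frac{14078 + \frac{32048}{C{\left(-23,-85 \right)}}}{k{\left(-221,-137 \right)} + 44708} = \frac{14078 + \frac{32048}{-85 - 23}}{14 + 44708} = \frac{14078 + \frac{32048}{-108}}{44722} = \left(14078 + 32048 \left(- \frac{1}{108}\right)\right) \frac{1}{44722} = \left(14078 - \frac{8012}{27}\right) \frac{1}{44722} = \frac{372094}{27} \cdot \frac{1}{44722} = \frac{186047}{603747}$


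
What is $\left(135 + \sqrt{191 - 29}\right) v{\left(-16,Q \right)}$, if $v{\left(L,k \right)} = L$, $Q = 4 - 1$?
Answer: $-2160 - 144 \sqrt{2} \approx -2363.6$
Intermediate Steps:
$Q = 3$ ($Q = 4 - 1 = 3$)
$\left(135 + \sqrt{191 - 29}\right) v{\left(-16,Q \right)} = \left(135 + \sqrt{191 - 29}\right) \left(-16\right) = \left(135 + \sqrt{162}\right) \left(-16\right) = \left(135 + 9 \sqrt{2}\right) \left(-16\right) = -2160 - 144 \sqrt{2}$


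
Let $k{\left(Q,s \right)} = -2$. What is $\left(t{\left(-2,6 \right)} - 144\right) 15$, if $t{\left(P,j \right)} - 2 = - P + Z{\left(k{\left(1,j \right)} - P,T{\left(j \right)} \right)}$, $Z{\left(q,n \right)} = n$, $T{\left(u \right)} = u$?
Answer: $-2010$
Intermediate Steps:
$t{\left(P,j \right)} = 2 + j - P$ ($t{\left(P,j \right)} = 2 - \left(P - j\right) = 2 + j - P$)
$\left(t{\left(-2,6 \right)} - 144\right) 15 = \left(\left(2 + 6 - -2\right) - 144\right) 15 = \left(\left(2 + 6 + 2\right) - 144\right) 15 = \left(10 - 144\right) 15 = \left(-134\right) 15 = -2010$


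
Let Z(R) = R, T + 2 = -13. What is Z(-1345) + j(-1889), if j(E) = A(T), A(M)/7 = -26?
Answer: -1527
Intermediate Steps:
T = -15 (T = -2 - 13 = -15)
A(M) = -182 (A(M) = 7*(-26) = -182)
j(E) = -182
Z(-1345) + j(-1889) = -1345 - 182 = -1527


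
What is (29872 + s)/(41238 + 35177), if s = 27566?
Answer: 57438/76415 ≈ 0.75166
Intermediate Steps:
(29872 + s)/(41238 + 35177) = (29872 + 27566)/(41238 + 35177) = 57438/76415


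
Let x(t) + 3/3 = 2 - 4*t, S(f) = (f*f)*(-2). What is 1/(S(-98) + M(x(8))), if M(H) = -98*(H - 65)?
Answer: -1/9800 ≈ -0.00010204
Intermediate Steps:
S(f) = -2*f² (S(f) = f²*(-2) = -2*f²)
x(t) = 1 - 4*t (x(t) = -1 + (2 - 4*t) = 1 - 4*t)
M(H) = 6370 - 98*H (M(H) = -98*(-65 + H) = 6370 - 98*H)
1/(S(-98) + M(x(8))) = 1/(-2*(-98)² + (6370 - 98*(1 - 4*8))) = 1/(-2*9604 + (6370 - 98*(1 - 32))) = 1/(-19208 + (6370 - 98*(-31))) = 1/(-19208 + (6370 + 3038)) = 1/(-19208 + 9408) = 1/(-9800) = -1/9800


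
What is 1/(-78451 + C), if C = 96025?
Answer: 1/17574 ≈ 5.6902e-5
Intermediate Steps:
1/(-78451 + C) = 1/(-78451 + 96025) = 1/17574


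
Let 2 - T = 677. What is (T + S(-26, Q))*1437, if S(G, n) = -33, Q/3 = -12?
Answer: -1017396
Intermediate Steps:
Q = -36 (Q = 3*(-12) = -36)
T = -675 (T = 2 - 1*677 = 2 - 677 = -675)
(T + S(-26, Q))*1437 = (-675 - 33)*1437 = -708*1437 = -1017396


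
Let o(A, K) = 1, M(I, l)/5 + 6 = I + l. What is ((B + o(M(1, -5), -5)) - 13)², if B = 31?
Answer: 361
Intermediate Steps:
M(I, l) = -30 + 5*I + 5*l (M(I, l) = -30 + 5*(I + l) = -30 + (5*I + 5*l) = -30 + 5*I + 5*l)
((B + o(M(1, -5), -5)) - 13)² = ((31 + 1) - 13)² = (32 - 13)² = 19² = 361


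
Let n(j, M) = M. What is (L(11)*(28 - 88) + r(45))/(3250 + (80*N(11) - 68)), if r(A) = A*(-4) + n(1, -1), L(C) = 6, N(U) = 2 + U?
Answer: -541/4222 ≈ -0.12814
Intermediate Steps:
r(A) = -1 - 4*A (r(A) = A*(-4) - 1 = -4*A - 1 = -1 - 4*A)
(L(11)*(28 - 88) + r(45))/(3250 + (80*N(11) - 68)) = (6*(28 - 88) + (-1 - 4*45))/(3250 + (80*(2 + 11) - 68)) = (6*(-60) + (-1 - 180))/(3250 + (80*13 - 68)) = (-360 - 181)/(3250 + (1040 - 68)) = -541/(3250 + 972) = -541/4222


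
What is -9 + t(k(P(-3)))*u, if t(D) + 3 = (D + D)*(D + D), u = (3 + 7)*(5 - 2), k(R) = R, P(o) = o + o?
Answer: 4221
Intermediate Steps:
P(o) = 2*o
u = 30 (u = 10*3 = 30)
t(D) = -3 + 4*D**2 (t(D) = -3 + (D + D)*(D + D) = -3 + (2*D)*(2*D) = -3 + 4*D**2)
-9 + t(k(P(-3)))*u = -9 + (-3 + 4*(2*(-3))**2)*30 = -9 + (-3 + 4*(-6)**2)*30 = -9 + (-3 + 4*36)*30 = -9 + (-3 + 144)*30 = -9 + 141*30 = -9 + 4230 = 4221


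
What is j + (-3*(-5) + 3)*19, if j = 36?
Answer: 378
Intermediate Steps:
j + (-3*(-5) + 3)*19 = 36 + (-3*(-5) + 3)*19 = 36 + (15 + 3)*19 = 36 + 18*19 = 36 + 342 = 378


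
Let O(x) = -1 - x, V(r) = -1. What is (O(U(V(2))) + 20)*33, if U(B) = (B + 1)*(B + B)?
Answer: 627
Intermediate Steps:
U(B) = 2*B*(1 + B) (U(B) = (1 + B)*(2*B) = 2*B*(1 + B))
(O(U(V(2))) + 20)*33 = ((-1 - 2*(-1)*(1 - 1)) + 20)*33 = ((-1 - 2*(-1)*0) + 20)*33 = ((-1 - 1*0) + 20)*33 = ((-1 + 0) + 20)*33 = (-1 + 20)*33 = 19*33 = 627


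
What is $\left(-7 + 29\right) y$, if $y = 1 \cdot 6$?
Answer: $132$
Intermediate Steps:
$y = 6$
$\left(-7 + 29\right) y = \left(-7 + 29\right) 6 = 22 \cdot 6 = 132$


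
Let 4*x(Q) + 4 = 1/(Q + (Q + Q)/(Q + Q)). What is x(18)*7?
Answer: -525/76 ≈ -6.9079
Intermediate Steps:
x(Q) = -1 + 1/(4*(1 + Q)) (x(Q) = -1 + 1/(4*(Q + (Q + Q)/(Q + Q))) = -1 + 1/(4*(Q + (2*Q)/((2*Q)))) = -1 + 1/(4*(Q + (2*Q)*(1/(2*Q)))) = -1 + 1/(4*(Q + 1)) = -1 + 1/(4*(1 + Q)))
x(18)*7 = ((-¾ - 1*18)/(1 + 18))*7 = ((-¾ - 18)/19)*7 = ((1/19)*(-75/4))*7 = -75/76*7 = -525/76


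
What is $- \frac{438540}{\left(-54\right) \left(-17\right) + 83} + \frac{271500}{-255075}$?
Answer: $- \frac{1495098160}{3404401} \approx -439.17$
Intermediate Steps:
$- \frac{438540}{\left(-54\right) \left(-17\right) + 83} + \frac{271500}{-255075} = - \frac{438540}{918 + 83} + 271500 \left(- \frac{1}{255075}\right) = - \frac{438540}{1001} - \frac{3620}{3401} = - \frac{1495098160}{3404401}$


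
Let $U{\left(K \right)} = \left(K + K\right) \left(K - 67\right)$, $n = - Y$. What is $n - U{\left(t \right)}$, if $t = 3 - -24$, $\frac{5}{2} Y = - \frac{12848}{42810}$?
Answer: $\frac{231186848}{107025} \approx 2160.1$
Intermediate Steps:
$Y = - \frac{12848}{107025}$ ($Y = \frac{2 \left(- \frac{12848}{42810}\right)}{5} = \frac{2 \left(\left(-12848\right) \frac{1}{42810}\right)}{5} = \frac{2}{5} \left(- \frac{6424}{21405}\right) = - \frac{12848}{107025} \approx -0.12005$)
$t = 27$ ($t = 3 + 24 = 27$)
$n = \frac{12848}{107025}$ ($n = \left(-1\right) \left(- \frac{12848}{107025}\right) = \frac{12848}{107025} \approx 0.12005$)
$U{\left(K \right)} = 2 K \left(-67 + K\right)$
$n - U{\left(t \right)} = \frac{12848}{107025} - 2 \cdot 27 \left(-67 + 27\right) = \frac{12848}{107025} - 2 \cdot 27 \left(-40\right) = \frac{12848}{107025} - -2160 = \frac{12848}{107025} + 2160 = \frac{231186848}{107025}$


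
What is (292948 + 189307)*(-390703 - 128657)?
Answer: -250463956800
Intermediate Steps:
(292948 + 189307)*(-390703 - 128657) = 482255*(-519360) = -250463956800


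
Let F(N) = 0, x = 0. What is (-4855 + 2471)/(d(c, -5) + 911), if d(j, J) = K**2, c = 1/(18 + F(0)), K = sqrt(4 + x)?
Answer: -2384/915 ≈ -2.6055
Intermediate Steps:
K = 2 (K = sqrt(4 + 0) = sqrt(4) = 2)
c = 1/18 (c = 1/(18 + 0) = 1/18 ≈ 0.055556)
d(j, J) = 4 (d(j, J) = 2**2 = 4)
(-4855 + 2471)/(d(c, -5) + 911) = (-4855 + 2471)/(4 + 911) = -2384/915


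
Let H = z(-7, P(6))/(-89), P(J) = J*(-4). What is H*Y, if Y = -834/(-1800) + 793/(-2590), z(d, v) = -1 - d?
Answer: -12211/1152550 ≈ -0.010595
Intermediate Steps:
P(J) = -4*J
Y = 12211/77700 (Y = -834*(-1/1800) + 793*(-1/2590) = 139/300 - 793/2590 = 12211/77700 ≈ 0.15716)
H = -6/89 (H = (-1 - 1*(-7))/(-89) = (-1 + 7)*(-1/89) = 6*(-1/89) = -6/89 ≈ -0.067416)
H*Y = -6/89*12211/77700 = -12211/1152550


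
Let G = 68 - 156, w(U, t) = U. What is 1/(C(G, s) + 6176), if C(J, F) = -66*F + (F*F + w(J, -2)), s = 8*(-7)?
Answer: 1/12920 ≈ 7.7399e-5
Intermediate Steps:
s = -56
G = -88
C(J, F) = J + F² - 66*F (C(J, F) = -66*F + (F*F + J) = -66*F + (F² + J) = -66*F + (J + F²) = J + F² - 66*F)
1/(C(G, s) + 6176) = 1/((-88 + (-56)² - 66*(-56)) + 6176) = 1/((-88 + 3136 + 3696) + 6176) = 1/(6744 + 6176) = 1/12920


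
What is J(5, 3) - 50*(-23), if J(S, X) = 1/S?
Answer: 5751/5 ≈ 1150.2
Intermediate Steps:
J(5, 3) - 50*(-23) = 1/5 - 50*(-23) = ⅕ + 1150 = 5751/5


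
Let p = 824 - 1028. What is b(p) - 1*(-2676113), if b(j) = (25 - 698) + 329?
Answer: 2675769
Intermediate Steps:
p = -204
b(j) = -344 (b(j) = -673 + 329 = -344)
b(p) - 1*(-2676113) = -344 - 1*(-2676113) = -344 + 2676113 = 2675769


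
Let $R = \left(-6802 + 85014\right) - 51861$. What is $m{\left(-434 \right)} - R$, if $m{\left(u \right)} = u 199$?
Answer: $-112717$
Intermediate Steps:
$m{\left(u \right)} = 199 u$
$R = 26351$ ($R = 78212 - 51861 = 26351$)
$m{\left(-434 \right)} - R = 199 \left(-434\right) - 26351 = -86366 - 26351 = -112717$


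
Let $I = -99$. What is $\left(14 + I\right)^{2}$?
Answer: $7225$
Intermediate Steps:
$\left(14 + I\right)^{2} = \left(14 - 99\right)^{2} = \left(-85\right)^{2} = 7225$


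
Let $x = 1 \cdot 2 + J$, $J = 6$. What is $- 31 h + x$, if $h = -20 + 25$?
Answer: $-147$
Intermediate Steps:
$x = 8$ ($x = 1 \cdot 2 + 6 = 2 + 6 = 8$)
$h = 5$
$- 31 h + x = \left(-31\right) 5 + 8 = -155 + 8 = -147$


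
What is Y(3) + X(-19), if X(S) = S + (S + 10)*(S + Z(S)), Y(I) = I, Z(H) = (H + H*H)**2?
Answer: -1052521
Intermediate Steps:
Z(H) = (H + H**2)**2
X(S) = S + (10 + S)*(S + S**2*(1 + S)**2) (X(S) = S + (S + 10)*(S + S**2*(1 + S)**2) = S + (10 + S)*(S + S**2*(1 + S)**2))
Y(3) + X(-19) = 3 - 19*(11 + (-19)**4 + 11*(-19) + 12*(-19)**3 + 21*(-19)**2) = 3 - 19*(11 + 130321 - 209 + 12*(-6859) + 21*361) = 3 - 19*(11 + 130321 - 209 - 82308 + 7581) = 3 - 19*55396 = 3 - 1052524 = -1052521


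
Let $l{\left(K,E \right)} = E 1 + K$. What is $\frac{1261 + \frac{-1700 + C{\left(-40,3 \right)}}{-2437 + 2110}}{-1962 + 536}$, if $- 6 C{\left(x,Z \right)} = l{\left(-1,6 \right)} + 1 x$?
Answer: $- \frac{80137}{90252} \approx -0.88793$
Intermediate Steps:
$l{\left(K,E \right)} = E + K$
$C{\left(x,Z \right)} = - \frac{5}{6} - \frac{x}{6}$ ($C{\left(x,Z \right)} = - \frac{\left(6 - 1\right) + 1 x}{6} = - \frac{5 + x}{6} = - \frac{5}{6} - \frac{x}{6}$)
$\frac{1261 + \frac{-1700 + C{\left(-40,3 \right)}}{-2437 + 2110}}{-1962 + 536} = \frac{1261 + \frac{-1700 - - \frac{35}{6}}{-2437 + 2110}}{-1962 + 536} = \frac{1261 + \frac{-1700 + \left(- \frac{5}{6} + \frac{20}{3}\right)}{-327}}{-1426} = \left(1261 + \left(-1700 + \frac{35}{6}\right) \left(- \frac{1}{327}\right)\right) \left(- \frac{1}{1426}\right) = \left(1261 - - \frac{10165}{1962}\right) \left(- \frac{1}{1426}\right) = \left(1261 + \frac{10165}{1962}\right) \left(- \frac{1}{1426}\right) = \frac{2484247}{1962} \left(- \frac{1}{1426}\right) = - \frac{80137}{90252}$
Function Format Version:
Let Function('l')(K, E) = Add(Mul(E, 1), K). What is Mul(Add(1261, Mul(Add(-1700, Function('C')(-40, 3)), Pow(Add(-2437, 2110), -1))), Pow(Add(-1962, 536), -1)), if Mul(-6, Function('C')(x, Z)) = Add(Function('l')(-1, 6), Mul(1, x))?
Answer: Rational(-80137, 90252) ≈ -0.88793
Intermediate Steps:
Function('l')(K, E) = Add(E, K)
Function('C')(x, Z) = Add(Rational(-5, 6), Mul(Rational(-1, 6), x)) (Function('C')(x, Z) = Mul(Rational(-1, 6), Add(Add(6, -1), Mul(1, x))) = Mul(Rational(-1, 6), Add(5, x)) = Add(Rational(-5, 6), Mul(Rational(-1, 6), x)))
Mul(Add(1261, Mul(Add(-1700, Function('C')(-40, 3)), Pow(Add(-2437, 2110), -1))), Pow(Add(-1962, 536), -1)) = Mul(Add(1261, Mul(Add(-1700, Add(Rational(-5, 6), Mul(Rational(-1, 6), -40))), Pow(Add(-2437, 2110), -1))), Pow(Add(-1962, 536), -1)) = Mul(Add(1261, Mul(Add(-1700, Add(Rational(-5, 6), Rational(20, 3))), Pow(-327, -1))), Pow(-1426, -1)) = Mul(Add(1261, Mul(Add(-1700, Rational(35, 6)), Rational(-1, 327))), Rational(-1, 1426)) = Mul(Add(1261, Mul(Rational(-10165, 6), Rational(-1, 327))), Rational(-1, 1426)) = Mul(Add(1261, Rational(10165, 1962)), Rational(-1, 1426)) = Mul(Rational(2484247, 1962), Rational(-1, 1426)) = Rational(-80137, 90252)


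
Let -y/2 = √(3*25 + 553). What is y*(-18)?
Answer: 72*√157 ≈ 902.16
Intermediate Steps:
y = -4*√157 (y = -2*√(3*25 + 553) = -2*√(75 + 553) = -4*√157 ≈ -50.120)
y*(-18) = -4*√157*(-18) = 72*√157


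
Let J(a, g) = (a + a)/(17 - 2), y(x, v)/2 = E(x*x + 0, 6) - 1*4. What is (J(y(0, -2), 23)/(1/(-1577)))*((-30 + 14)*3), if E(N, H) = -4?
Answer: -807424/5 ≈ -1.6148e+5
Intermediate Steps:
y(x, v) = -16 (y(x, v) = 2*(-4 - 1*4) = 2*(-4 - 4) = 2*(-8) = -16)
J(a, g) = 2*a/15 (J(a, g) = (2*a)/15 = (2*a)*(1/15) = 2*a/15)
(J(y(0, -2), 23)/(1/(-1577)))*((-30 + 14)*3) = (((2/15)*(-16))/(1/(-1577)))*((-30 + 14)*3) = (-32/(15*(-1/1577)))*(-16*3) = -32/15*(-1577)*(-48) = (50464/15)*(-48) = -807424/5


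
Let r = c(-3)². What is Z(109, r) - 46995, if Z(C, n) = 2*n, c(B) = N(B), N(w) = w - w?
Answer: -46995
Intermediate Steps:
N(w) = 0
c(B) = 0
r = 0 (r = 0² = 0)
Z(109, r) - 46995 = 2*0 - 46995 = 0 - 46995 = -46995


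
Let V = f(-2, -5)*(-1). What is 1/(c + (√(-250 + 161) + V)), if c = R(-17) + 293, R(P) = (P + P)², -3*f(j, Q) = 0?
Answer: 1449/2099690 - I*√89/2099690 ≈ 0.0006901 - 4.493e-6*I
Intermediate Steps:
f(j, Q) = 0 (f(j, Q) = -⅓*0 = 0)
R(P) = 4*P² (R(P) = (2*P)² = 4*P²)
V = 0 (V = 0*(-1) = 0)
c = 1449 (c = 4*(-17)² + 293 = 4*289 + 293 = 1156 + 293 = 1449)
1/(c + (√(-250 + 161) + V)) = 1/(1449 + (√(-250 + 161) + 0)) = 1/(1449 + (√(-89) + 0)) = 1/(1449 + (I*√89 + 0)) = 1/(1449 + I*√89)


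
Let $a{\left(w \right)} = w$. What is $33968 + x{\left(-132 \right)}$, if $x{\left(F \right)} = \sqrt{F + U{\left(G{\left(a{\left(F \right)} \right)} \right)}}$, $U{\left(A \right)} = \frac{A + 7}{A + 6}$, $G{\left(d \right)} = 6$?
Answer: $33968 + \frac{i \sqrt{4713}}{6} \approx 33968.0 + 11.442 i$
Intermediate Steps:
$U{\left(A \right)} = \frac{7 + A}{6 + A}$
$x{\left(F \right)} = \sqrt{\frac{13}{12} + F}$ ($x{\left(F \right)} = \sqrt{F + \frac{7 + 6}{6 + 6}} = \sqrt{F + \frac{1}{12} \cdot 13} = \sqrt{F + \frac{13}{12}} = \sqrt{\frac{13}{12} + F}$)
$33968 + x{\left(-132 \right)} = 33968 + \frac{\sqrt{39 + 36 \left(-132\right)}}{6} = 33968 + \frac{\sqrt{39 - 4752}}{6} = 33968 + \frac{\sqrt{-4713}}{6} = 33968 + \frac{i \sqrt{4713}}{6}$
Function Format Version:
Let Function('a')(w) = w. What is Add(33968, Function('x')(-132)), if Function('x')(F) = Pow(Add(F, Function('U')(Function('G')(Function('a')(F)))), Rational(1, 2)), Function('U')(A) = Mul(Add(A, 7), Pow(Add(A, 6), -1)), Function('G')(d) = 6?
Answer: Add(33968, Mul(Rational(1, 6), I, Pow(4713, Rational(1, 2)))) ≈ Add(33968., Mul(11.442, I))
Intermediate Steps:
Function('U')(A) = Mul(Pow(Add(6, A), -1), Add(7, A)) (Function('U')(A) = Mul(Add(7, A), Pow(Add(6, A), -1)) = Mul(Pow(Add(6, A), -1), Add(7, A)))
Function('x')(F) = Pow(Add(Rational(13, 12), F), Rational(1, 2)) (Function('x')(F) = Pow(Add(F, Mul(Pow(Add(6, 6), -1), Add(7, 6))), Rational(1, 2)) = Pow(Add(F, Mul(Pow(12, -1), 13)), Rational(1, 2)) = Pow(Add(F, Mul(Rational(1, 12), 13)), Rational(1, 2)) = Pow(Add(F, Rational(13, 12)), Rational(1, 2)) = Pow(Add(Rational(13, 12), F), Rational(1, 2)))
Add(33968, Function('x')(-132)) = Add(33968, Mul(Rational(1, 6), Pow(Add(39, Mul(36, -132)), Rational(1, 2)))) = Add(33968, Mul(Rational(1, 6), Pow(Add(39, -4752), Rational(1, 2)))) = Add(33968, Mul(Rational(1, 6), Pow(-4713, Rational(1, 2)))) = Add(33968, Mul(Rational(1, 6), Mul(I, Pow(4713, Rational(1, 2))))) = Add(33968, Mul(Rational(1, 6), I, Pow(4713, Rational(1, 2))))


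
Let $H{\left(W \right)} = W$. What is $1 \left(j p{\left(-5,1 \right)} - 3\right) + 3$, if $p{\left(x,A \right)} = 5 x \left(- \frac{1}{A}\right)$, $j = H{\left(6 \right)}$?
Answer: $150$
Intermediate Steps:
$j = 6$
$p{\left(x,A \right)} = - \frac{5 x}{A}$
$1 \left(j p{\left(-5,1 \right)} - 3\right) + 3 = 1 \left(6 \left(\left(-5\right) \left(-5\right) 1^{-1}\right) - 3\right) + 3 = 1 \left(6 \left(\left(-5\right) \left(-5\right) 1\right) - 3\right) + 3 = 1 \left(6 \cdot 25 - 3\right) + 3 = 1 \left(150 - 3\right) + 3 = 1 \cdot 147 + 3 = 147 + 3 = 150$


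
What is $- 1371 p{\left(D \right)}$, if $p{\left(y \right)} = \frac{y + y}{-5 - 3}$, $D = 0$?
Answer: $0$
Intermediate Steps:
$p{\left(y \right)} = - \frac{y}{4}$ ($p{\left(y \right)} = \frac{2 y}{-8} = 2 y \left(- \frac{1}{8}\right) = - \frac{y}{4}$)
$- 1371 p{\left(D \right)} = - 1371 \left(\left(- \frac{1}{4}\right) 0\right) = \left(-1371\right) 0 = 0$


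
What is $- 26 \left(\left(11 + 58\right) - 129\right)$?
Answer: $1560$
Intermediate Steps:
$- 26 \left(\left(11 + 58\right) - 129\right) = - 26 \left(69 - 129\right) = \left(-26\right) \left(-60\right) = 1560$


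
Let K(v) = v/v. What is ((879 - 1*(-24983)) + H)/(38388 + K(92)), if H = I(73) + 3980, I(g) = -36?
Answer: 29806/38389 ≈ 0.77642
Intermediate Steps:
H = 3944 (H = -36 + 3980 = 3944)
K(v) = 1
((879 - 1*(-24983)) + H)/(38388 + K(92)) = ((879 - 1*(-24983)) + 3944)/(38388 + 1) = ((879 + 24983) + 3944)/38389 = (25862 + 3944)*(1/38389) = 29806*(1/38389) = 29806/38389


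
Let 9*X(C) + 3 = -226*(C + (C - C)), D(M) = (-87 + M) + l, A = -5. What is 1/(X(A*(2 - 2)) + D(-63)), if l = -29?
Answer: -3/538 ≈ -0.0055762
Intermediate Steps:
D(M) = -116 + M (D(M) = (-87 + M) - 29 = -116 + M)
X(C) = -⅓ - 226*C/9 (X(C) = -⅓ + (-226*(C + (C - C)))/9 = -⅓ + (-226*(C + 0))/9 = -⅓ + (-226*C)/9 = -⅓ - 226*C/9)
1/(X(A*(2 - 2)) + D(-63)) = 1/((-⅓ - (-1130)*(2 - 2)/9) + (-116 - 63)) = 1/((-⅓ - (-1130)*0/9) - 179) = 1/((-⅓ - 226/9*0) - 179) = 1/((-⅓ + 0) - 179) = 1/(-⅓ - 179) = 1/(-538/3) = -3/538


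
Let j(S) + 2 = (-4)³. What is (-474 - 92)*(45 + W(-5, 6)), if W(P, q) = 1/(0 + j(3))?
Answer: -840227/33 ≈ -25461.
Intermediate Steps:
j(S) = -66 (j(S) = -2 + (-4)³ = -2 - 64 = -66)
W(P, q) = -1/66 (W(P, q) = 1/(0 - 66) = 1/(-66) = -1/66)
(-474 - 92)*(45 + W(-5, 6)) = (-474 - 92)*(45 - 1/66) = -566*2969/66 = -840227/33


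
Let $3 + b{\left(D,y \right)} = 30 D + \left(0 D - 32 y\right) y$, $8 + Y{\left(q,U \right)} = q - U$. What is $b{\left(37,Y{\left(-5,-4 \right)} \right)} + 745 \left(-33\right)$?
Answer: $-26070$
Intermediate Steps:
$Y{\left(q,U \right)} = -8 + q - U$ ($Y{\left(q,U \right)} = -8 - \left(U - q\right) = -8 + q - U$)
$b{\left(D,y \right)} = -3 - 32 y^{2} + 30 D$ ($b{\left(D,y \right)} = -3 + \left(30 D + \left(0 D - 32 y\right) y\right) = -3 + \left(30 D + \left(0 - 32 y\right) y\right) = -3 + \left(30 D + - 32 y y\right) = -3 + \left(30 D - 32 y^{2}\right) = -3 + \left(- 32 y^{2} + 30 D\right) = -3 - 32 y^{2} + 30 D$)
$b{\left(37,Y{\left(-5,-4 \right)} \right)} + 745 \left(-33\right) = \left(-3 - 32 \left(-8 - 5 - -4\right)^{2} + 30 \cdot 37\right) + 745 \left(-33\right) = \left(-3 - 32 \left(-8 - 5 + 4\right)^{2} + 1110\right) - 24585 = \left(-3 - 32 \left(-9\right)^{2} + 1110\right) - 24585 = \left(-3 - 2592 + 1110\right) - 24585 = -1485 - 24585 = -26070$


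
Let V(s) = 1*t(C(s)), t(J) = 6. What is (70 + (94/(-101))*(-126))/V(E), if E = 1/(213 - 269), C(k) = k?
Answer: 9457/303 ≈ 31.211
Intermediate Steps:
E = -1/56 (E = 1/(-56) = -1/56 ≈ -0.017857)
V(s) = 6 (V(s) = 1*6 = 6)
(70 + (94/(-101))*(-126))/V(E) = (70 + (94/(-101))*(-126))/6 = (70 + (94*(-1/101))*(-126))*(1/6) = (70 - 94/101*(-126))*(1/6) = (70 + 11844/101)*(1/6) = (18914/101)*(1/6) = 9457/303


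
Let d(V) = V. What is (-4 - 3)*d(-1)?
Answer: 7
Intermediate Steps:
(-4 - 3)*d(-1) = (-4 - 3)*(-1) = -7*(-1) = 7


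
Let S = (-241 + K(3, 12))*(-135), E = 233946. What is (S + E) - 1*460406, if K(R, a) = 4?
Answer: -194465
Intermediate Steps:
S = 31995 (S = (-241 + 4)*(-135) = -237*(-135) = 31995)
(S + E) - 1*460406 = (31995 + 233946) - 1*460406 = 265941 - 460406 = -194465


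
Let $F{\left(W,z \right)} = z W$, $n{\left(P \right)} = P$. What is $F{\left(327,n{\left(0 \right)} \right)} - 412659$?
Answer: $-412659$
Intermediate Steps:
$F{\left(W,z \right)} = W z$
$F{\left(327,n{\left(0 \right)} \right)} - 412659 = 327 \cdot 0 - 412659 = 0 - 412659 = -412659$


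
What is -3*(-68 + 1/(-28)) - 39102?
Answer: -1089141/28 ≈ -38898.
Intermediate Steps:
-3*(-68 + 1/(-28)) - 39102 = -3*(-68 - 1/28) - 39102 = -3*(-1905/28) - 39102 = 5715/28 - 39102 = -1089141/28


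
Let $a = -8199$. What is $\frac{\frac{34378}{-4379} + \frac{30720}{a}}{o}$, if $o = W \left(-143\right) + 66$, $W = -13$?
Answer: $- \frac{138796034}{23038028475} \approx -0.0060247$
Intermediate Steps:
$o = 1925$ ($o = \left(-13\right) \left(-143\right) + 66 = 1859 + 66 = 1925$)
$\frac{\frac{34378}{-4379} + \frac{30720}{a}}{o} = \frac{\frac{34378}{-4379} + \frac{30720}{-8199}}{1925} = \left(34378 \left(- \frac{1}{4379}\right) + 30720 \left(- \frac{1}{8199}\right)\right) \frac{1}{1925} = \left(- \frac{34378}{4379} - \frac{10240}{2733}\right) \frac{1}{1925} = \left(- \frac{138796034}{11967807}\right) \frac{1}{1925} = - \frac{138796034}{23038028475}$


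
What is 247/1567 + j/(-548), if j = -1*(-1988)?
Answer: -744960/214679 ≈ -3.4701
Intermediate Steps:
j = 1988
247/1567 + j/(-548) = 247/1567 + 1988/(-548) = 247*(1/1567) + 1988*(-1/548) = 247/1567 - 497/137 = -744960/214679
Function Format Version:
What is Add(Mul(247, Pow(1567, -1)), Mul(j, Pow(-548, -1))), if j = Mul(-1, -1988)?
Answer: Rational(-744960, 214679) ≈ -3.4701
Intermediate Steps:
j = 1988
Add(Mul(247, Pow(1567, -1)), Mul(j, Pow(-548, -1))) = Add(Mul(247, Pow(1567, -1)), Mul(1988, Pow(-548, -1))) = Add(Mul(247, Rational(1, 1567)), Mul(1988, Rational(-1, 548))) = Add(Rational(247, 1567), Rational(-497, 137)) = Rational(-744960, 214679)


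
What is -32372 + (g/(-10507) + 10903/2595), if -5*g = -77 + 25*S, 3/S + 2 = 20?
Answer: -92897851301/2870070 ≈ -32368.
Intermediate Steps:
S = ⅙ (S = 3/(-2 + 20) = 3/18 = 3*(1/18) = ⅙ ≈ 0.16667)
g = 437/30 (g = -(-77 + 25*(⅙))/5 = -(-77 + 25/6)/5 = -⅕*(-437/6) = 437/30 ≈ 14.567)
-32372 + (g/(-10507) + 10903/2595) = -32372 + ((437/30)/(-10507) + 10903/2595) = -32372 + ((437/30)*(-1/10507) + 10903*(1/2595)) = -32372 + (-23/16590 + 10903/2595) = -32372 + 12054739/2870070 = -92897851301/2870070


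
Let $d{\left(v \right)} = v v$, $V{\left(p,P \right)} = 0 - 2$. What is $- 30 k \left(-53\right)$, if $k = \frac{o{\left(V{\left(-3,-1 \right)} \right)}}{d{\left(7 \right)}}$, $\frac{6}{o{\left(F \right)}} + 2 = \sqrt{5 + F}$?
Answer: $- \frac{19080}{49} - \frac{9540 \sqrt{3}}{49} \approx -726.61$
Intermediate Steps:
$V{\left(p,P \right)} = -2$
$d{\left(v \right)} = v^{2}$
$o{\left(F \right)} = \frac{6}{-2 + \sqrt{5 + F}}$
$k = \frac{6}{49 \left(-2 + \sqrt{3}\right)}$ ($k = \frac{6 \frac{1}{-2 + \sqrt{5 - 2}}}{7^{2}} = \frac{6 \frac{1}{-2 + \sqrt{3}}}{49} = \frac{6}{-2 + \sqrt{3}} \cdot \frac{1}{49} = \frac{6}{49 \left(-2 + \sqrt{3}\right)} \approx -0.45699$)
$- 30 k \left(-53\right) = - 30 \left(- \frac{12}{49} - \frac{6 \sqrt{3}}{49}\right) \left(-53\right) = \left(\frac{360}{49} + \frac{180 \sqrt{3}}{49}\right) \left(-53\right) = - \frac{19080}{49} - \frac{9540 \sqrt{3}}{49}$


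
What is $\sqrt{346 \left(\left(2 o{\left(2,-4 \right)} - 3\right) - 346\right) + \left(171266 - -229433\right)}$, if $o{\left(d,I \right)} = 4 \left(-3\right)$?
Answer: $\sqrt{271641} \approx 521.19$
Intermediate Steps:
$o{\left(d,I \right)} = -12$
$\sqrt{346 \left(\left(2 o{\left(2,-4 \right)} - 3\right) - 346\right) + \left(171266 - -229433\right)} = \sqrt{346 \left(\left(2 \left(-12\right) - 3\right) - 346\right) + \left(171266 - -229433\right)} = \sqrt{346 \left(\left(-24 - 3\right) - 346\right) + \left(171266 + 229433\right)} = \sqrt{346 \left(-27 - 346\right) + 400699} = \sqrt{346 \left(-373\right) + 400699} = \sqrt{-129058 + 400699} = \sqrt{271641}$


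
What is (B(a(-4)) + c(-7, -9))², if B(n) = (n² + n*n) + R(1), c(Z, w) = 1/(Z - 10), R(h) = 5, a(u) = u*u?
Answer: 77228944/289 ≈ 2.6723e+5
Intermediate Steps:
a(u) = u²
c(Z, w) = 1/(-10 + Z)
B(n) = 5 + 2*n² (B(n) = (n² + n*n) + 5 = (n² + n²) + 5 = 2*n² + 5 = 5 + 2*n²)
(B(a(-4)) + c(-7, -9))² = ((5 + 2*((-4)²)²) + 1/(-10 - 7))² = ((5 + 2*16²) + 1/(-17))² = ((5 + 2*256) - 1/17)² = ((5 + 512) - 1/17)² = (517 - 1/17)² = (8788/17)² = 77228944/289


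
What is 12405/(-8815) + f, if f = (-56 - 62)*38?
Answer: -7907773/1763 ≈ -4485.4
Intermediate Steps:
f = -4484 (f = -118*38 = -4484)
12405/(-8815) + f = 12405/(-8815) - 4484 = 12405*(-1/8815) - 4484 = -2481/1763 - 4484 = -7907773/1763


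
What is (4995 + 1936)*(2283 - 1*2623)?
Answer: -2356540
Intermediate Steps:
(4995 + 1936)*(2283 - 1*2623) = 6931*(2283 - 2623) = 6931*(-340) = -2356540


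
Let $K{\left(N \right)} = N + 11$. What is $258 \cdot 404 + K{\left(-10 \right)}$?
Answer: $104233$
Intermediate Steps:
$K{\left(N \right)} = 11 + N$
$258 \cdot 404 + K{\left(-10 \right)} = 258 \cdot 404 + \left(11 - 10\right) = 104232 + 1 = 104233$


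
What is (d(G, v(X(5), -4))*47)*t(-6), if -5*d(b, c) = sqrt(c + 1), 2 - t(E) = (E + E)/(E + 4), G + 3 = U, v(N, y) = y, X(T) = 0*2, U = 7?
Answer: 188*I*sqrt(3)/5 ≈ 65.125*I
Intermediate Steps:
X(T) = 0
G = 4 (G = -3 + 7 = 4)
t(E) = 2 - 2*E/(4 + E) (t(E) = 2 - (E + E)/(E + 4) = 2 - 2*E/(4 + E))
d(b, c) = -sqrt(1 + c)/5 (d(b, c) = -sqrt(c + 1)/5 = -sqrt(1 + c)/5)
(d(G, v(X(5), -4))*47)*t(-6) = (-sqrt(1 - 4)/5*47)*(8/(4 - 6)) = (-I*sqrt(3)/5*47)*(8/(-2)) = (-I*sqrt(3)/5*47)*(8*(-1/2)) = (-I*sqrt(3)/5*47)*(-4) = -47*I*sqrt(3)/5*(-4) = 188*I*sqrt(3)/5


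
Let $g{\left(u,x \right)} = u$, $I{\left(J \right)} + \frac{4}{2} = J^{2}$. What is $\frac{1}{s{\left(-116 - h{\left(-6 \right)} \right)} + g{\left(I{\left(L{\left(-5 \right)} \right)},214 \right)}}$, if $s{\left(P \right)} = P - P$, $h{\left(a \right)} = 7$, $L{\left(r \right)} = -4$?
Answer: $\frac{1}{14} \approx 0.071429$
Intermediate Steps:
$I{\left(J \right)} = -2 + J^{2}$
$s{\left(P \right)} = 0$
$\frac{1}{s{\left(-116 - h{\left(-6 \right)} \right)} + g{\left(I{\left(L{\left(-5 \right)} \right)},214 \right)}} = \frac{1}{0 - \left(2 - \left(-4\right)^{2}\right)} = \frac{1}{0 + \left(-2 + 16\right)} = \frac{1}{0 + 14} = \frac{1}{14}$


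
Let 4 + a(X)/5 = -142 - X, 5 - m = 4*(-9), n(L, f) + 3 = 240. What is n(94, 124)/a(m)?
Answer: -237/935 ≈ -0.25348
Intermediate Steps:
n(L, f) = 237 (n(L, f) = -3 + 240 = 237)
m = 41 (m = 5 - 4*(-9) = 5 - 1*(-36) = 5 + 36 = 41)
a(X) = -730 - 5*X (a(X) = -20 + 5*(-142 - X) = -20 + (-710 - 5*X) = -730 - 5*X)
n(94, 124)/a(m) = 237/(-730 - 5*41) = 237/(-730 - 205) = 237/(-935) = 237*(-1/935) = -237/935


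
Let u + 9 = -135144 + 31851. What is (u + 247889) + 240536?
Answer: 385123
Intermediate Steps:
u = -103302 (u = -9 + (-135144 + 31851) = -9 - 103293 = -103302)
(u + 247889) + 240536 = (-103302 + 247889) + 240536 = 144587 + 240536 = 385123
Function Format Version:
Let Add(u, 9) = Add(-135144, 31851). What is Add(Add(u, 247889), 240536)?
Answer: 385123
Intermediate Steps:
u = -103302 (u = Add(-9, Add(-135144, 31851)) = Add(-9, -103293) = -103302)
Add(Add(u, 247889), 240536) = Add(Add(-103302, 247889), 240536) = Add(144587, 240536) = 385123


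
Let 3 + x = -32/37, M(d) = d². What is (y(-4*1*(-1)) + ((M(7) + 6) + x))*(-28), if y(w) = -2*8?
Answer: -36400/37 ≈ -983.78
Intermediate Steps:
y(w) = -16
x = -143/37 (x = -3 - 32/37 = -143/37 ≈ -3.8649)
(y(-4*1*(-1)) + ((M(7) + 6) + x))*(-28) = (-16 + ((7² + 6) - 143/37))*(-28) = (-16 + ((49 + 6) - 143/37))*(-28) = (-16 + (55 - 143/37))*(-28) = (-16 + 1892/37)*(-28) = (1300/37)*(-28) = -36400/37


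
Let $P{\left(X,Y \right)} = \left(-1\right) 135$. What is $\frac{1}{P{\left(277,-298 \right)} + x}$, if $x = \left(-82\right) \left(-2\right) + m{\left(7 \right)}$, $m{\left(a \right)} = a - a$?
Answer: $\frac{1}{29} \approx 0.034483$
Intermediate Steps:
$P{\left(X,Y \right)} = -135$
$m{\left(a \right)} = 0$
$x = 164$ ($x = \left(-82\right) \left(-2\right) + 0 = 164 + 0 = 164$)
$\frac{1}{P{\left(277,-298 \right)} + x} = \frac{1}{-135 + 164} = \frac{1}{29}$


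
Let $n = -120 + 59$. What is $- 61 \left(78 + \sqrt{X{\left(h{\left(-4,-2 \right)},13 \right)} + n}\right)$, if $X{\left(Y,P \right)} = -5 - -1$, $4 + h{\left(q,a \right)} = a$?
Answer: $-4758 - 61 i \sqrt{65} \approx -4758.0 - 491.8 i$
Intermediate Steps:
$h{\left(q,a \right)} = -4 + a$
$X{\left(Y,P \right)} = -4$ ($X{\left(Y,P \right)} = -5 + 1 = -4$)
$n = -61$
$- 61 \left(78 + \sqrt{X{\left(h{\left(-4,-2 \right)},13 \right)} + n}\right) = - 61 \left(78 + \sqrt{-4 - 61}\right) = - 61 \left(78 + \sqrt{-65}\right) = - 61 \left(78 + i \sqrt{65}\right) = -4758 - 61 i \sqrt{65}$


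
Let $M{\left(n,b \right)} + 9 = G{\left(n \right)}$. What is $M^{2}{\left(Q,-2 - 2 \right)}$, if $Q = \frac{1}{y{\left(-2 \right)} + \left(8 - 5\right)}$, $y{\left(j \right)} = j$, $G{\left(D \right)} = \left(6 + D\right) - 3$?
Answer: $25$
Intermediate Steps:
$G{\left(D \right)} = 3 + D$
$Q = 1$ ($Q = \frac{1}{-2 + \left(8 - 5\right)} = \frac{1}{-2 + 3} = 1^{-1} = 1$)
$M{\left(n,b \right)} = -6 + n$ ($M{\left(n,b \right)} = -9 + \left(3 + n\right) = -6 + n$)
$M^{2}{\left(Q,-2 - 2 \right)} = \left(-6 + 1\right)^{2} = \left(-5\right)^{2} = 25$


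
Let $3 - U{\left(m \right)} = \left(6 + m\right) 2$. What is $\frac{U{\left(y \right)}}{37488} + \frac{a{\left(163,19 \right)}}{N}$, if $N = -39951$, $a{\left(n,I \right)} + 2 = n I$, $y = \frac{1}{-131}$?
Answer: $- \frac{462010439}{5945348016} \approx -0.07771$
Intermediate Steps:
$y = - \frac{1}{131} \approx -0.0076336$
$a{\left(n,I \right)} = -2 + I n$ ($a{\left(n,I \right)} = -2 + n I = -2 + I n$)
$U{\left(m \right)} = -9 - 2 m$ ($U{\left(m \right)} = 3 - \left(6 + m\right) 2 = 3 - \left(12 + 2 m\right) = -9 - 2 m$)
$\frac{U{\left(y \right)}}{37488} + \frac{a{\left(163,19 \right)}}{N} = \frac{-9 - - \frac{2}{131}}{37488} + \frac{-2 + 19 \cdot 163}{-39951} = \left(-9 + \frac{2}{131}\right) \frac{1}{37488} + \left(-2 + 3097\right) \left(- \frac{1}{39951}\right) = \left(- \frac{1177}{131}\right) \frac{1}{37488} + 3095 \left(- \frac{1}{39951}\right) = - \frac{107}{446448} - \frac{3095}{39951} = - \frac{462010439}{5945348016}$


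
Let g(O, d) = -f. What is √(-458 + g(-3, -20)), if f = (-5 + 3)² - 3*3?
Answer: I*√453 ≈ 21.284*I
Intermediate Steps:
f = -5 (f = (-2)² - 9 = 4 - 9 = -5)
g(O, d) = 5 (g(O, d) = -1*(-5) = 5)
√(-458 + g(-3, -20)) = √(-458 + 5) = √(-453) = I*√453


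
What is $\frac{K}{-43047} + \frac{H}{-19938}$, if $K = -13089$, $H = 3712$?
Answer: $\frac{1873667}{15893909} \approx 0.11789$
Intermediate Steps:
$\frac{K}{-43047} + \frac{H}{-19938} = - \frac{13089}{-43047} + \frac{3712}{-19938} = \left(-13089\right) \left(- \frac{1}{43047}\right) + 3712 \left(- \frac{1}{19938}\right) = \frac{4363}{14349} - \frac{1856}{9969} = \frac{1873667}{15893909}$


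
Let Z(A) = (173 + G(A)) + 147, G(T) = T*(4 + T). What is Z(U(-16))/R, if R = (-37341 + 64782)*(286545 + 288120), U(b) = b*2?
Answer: 1216/15769382265 ≈ 7.7112e-8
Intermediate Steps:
U(b) = 2*b
Z(A) = 320 + A*(4 + A) (Z(A) = (173 + A*(4 + A)) + 147 = 320 + A*(4 + A))
R = 15769382265 (R = 27441*574665 = 15769382265)
Z(U(-16))/R = (320 + (2*(-16))*(4 + 2*(-16)))/15769382265 = (320 - 32*(4 - 32))*(1/15769382265) = (320 - 32*(-28))*(1/15769382265) = (320 + 896)*(1/15769382265) = 1216*(1/15769382265) = 1216/15769382265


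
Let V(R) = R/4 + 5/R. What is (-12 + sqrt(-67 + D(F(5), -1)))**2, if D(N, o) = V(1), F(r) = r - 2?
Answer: (24 - I*sqrt(247))**2/4 ≈ 82.25 - 188.59*I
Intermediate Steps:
F(r) = -2 + r
V(R) = 5/R + R/4 (V(R) = R*(1/4) + 5/R = R/4 + 5/R = 5/R + R/4)
D(N, o) = 21/4 (D(N, o) = 5/1 + (1/4)*1 = 5*1 + 1/4 = 5 + 1/4 = 21/4)
(-12 + sqrt(-67 + D(F(5), -1)))**2 = (-12 + sqrt(-67 + 21/4))**2 = (-12 + sqrt(-247/4))**2 = (-12 + I*sqrt(247)/2)**2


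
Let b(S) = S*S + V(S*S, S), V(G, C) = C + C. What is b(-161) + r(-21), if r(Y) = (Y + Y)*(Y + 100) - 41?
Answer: 22240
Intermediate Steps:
V(G, C) = 2*C
r(Y) = -41 + 2*Y*(100 + Y) (r(Y) = (2*Y)*(100 + Y) - 41 = 2*Y*(100 + Y) - 41 = -41 + 2*Y*(100 + Y))
b(S) = S² + 2*S (b(S) = S*S + 2*S = S² + 2*S)
b(-161) + r(-21) = -161*(2 - 161) + (-41 + 2*(-21)² + 200*(-21)) = -161*(-159) + (-41 + 2*441 - 4200) = 25599 + (-41 + 882 - 4200) = 25599 - 3359 = 22240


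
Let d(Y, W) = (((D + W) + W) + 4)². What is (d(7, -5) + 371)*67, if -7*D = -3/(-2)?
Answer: 5379095/196 ≈ 27444.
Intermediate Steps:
D = -3/14 (D = -(-3)/(7*(-2)) = -(-3)*(-1)/(7*2) = -⅐*3/2 = -3/14 ≈ -0.21429)
d(Y, W) = (53/14 + 2*W)² (d(Y, W) = (((-3/14 + W) + W) + 4)² = ((-3/14 + 2*W) + 4)² = (53/14 + 2*W)²)
(d(7, -5) + 371)*67 = ((53 + 28*(-5))²/196 + 371)*67 = ((53 - 140)²/196 + 371)*67 = ((1/196)*(-87)² + 371)*67 = ((1/196)*7569 + 371)*67 = (7569/196 + 371)*67 = (80285/196)*67 = 5379095/196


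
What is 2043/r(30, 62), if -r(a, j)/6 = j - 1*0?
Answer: -681/124 ≈ -5.4919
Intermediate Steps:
r(a, j) = -6*j (r(a, j) = -6*(j - 1*0) = -6*(j + 0) = -6*j)
2043/r(30, 62) = 2043/((-6*62)) = 2043/(-372) = 2043*(-1/372) = -681/124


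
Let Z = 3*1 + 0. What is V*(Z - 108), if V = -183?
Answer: 19215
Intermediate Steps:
Z = 3 (Z = 3 + 0 = 3)
V*(Z - 108) = -183*(3 - 108) = -183*(-105) = 19215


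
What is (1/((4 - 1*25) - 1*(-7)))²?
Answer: 1/196 ≈ 0.0051020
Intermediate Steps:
(1/((4 - 1*25) - 1*(-7)))² = (1/((4 - 25) + 7))² = (1/(-21 + 7))² = (1/(-14))² = (-1/14)² = 1/196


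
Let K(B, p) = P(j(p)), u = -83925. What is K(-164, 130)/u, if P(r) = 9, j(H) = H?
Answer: -1/9325 ≈ -0.00010724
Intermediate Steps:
K(B, p) = 9
K(-164, 130)/u = 9/(-83925) = 9*(-1/83925) = -1/9325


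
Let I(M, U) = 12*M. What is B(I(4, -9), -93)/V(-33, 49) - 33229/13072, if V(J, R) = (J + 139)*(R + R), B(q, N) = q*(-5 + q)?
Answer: -79550561/33947984 ≈ -2.3433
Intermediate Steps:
V(J, R) = 2*R*(139 + J) (V(J, R) = (139 + J)*(2*R) = 2*R*(139 + J))
B(I(4, -9), -93)/V(-33, 49) - 33229/13072 = ((12*4)*(-5 + 12*4))/((2*49*(139 - 33))) - 33229/13072 = (48*(-5 + 48))/((2*49*106)) - 33229*1/13072 = (48*43)/10388 - 33229/13072 = 2064*(1/10388) - 33229/13072 = 516/2597 - 33229/13072 = -79550561/33947984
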